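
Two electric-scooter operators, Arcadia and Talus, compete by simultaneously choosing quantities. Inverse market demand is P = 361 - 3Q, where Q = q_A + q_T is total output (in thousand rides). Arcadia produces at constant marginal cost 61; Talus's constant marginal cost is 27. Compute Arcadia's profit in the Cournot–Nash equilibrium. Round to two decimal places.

2620.59

Arcadia's profit: π_A = (361 - 3Q)q_A - (61q_A). Setting ∂π_A/∂q_A = 0: 300 - 6q_A - 3(q_T) = 0.
Talus's profit: π_T = (361 - 3Q)q_T - (27q_T). Setting ∂π_T/∂q_T = 0: 334 - 6q_T - 3(q_A) = 0.
So q_A = (300 - 3q_T)/6 and q_T = (334 - 3q_A)/6.
Solving the pair: q_A = 266/9, q_T = 368/9.
Price P = 361 - 3·(634/9) = 449/3.
Arcadia's profit: (449/3 - 61)·(266/9) = 2620.5926.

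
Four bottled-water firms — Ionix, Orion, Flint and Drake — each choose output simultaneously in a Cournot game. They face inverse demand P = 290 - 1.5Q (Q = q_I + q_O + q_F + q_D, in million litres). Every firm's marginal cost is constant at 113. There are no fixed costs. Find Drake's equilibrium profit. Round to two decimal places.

A representative firm's profit is π_i = q_i(290 - 1.5Q) - 113q_i.
First-order condition (treating rivals' output as given): 177 - 3q_i - (3/2)·Σ_{j≠i} q_j = 0.
With identical firms every q_j equals q_i, so Σ_{j≠i} q_j = 3q_i and 177 = (15/2)q_i, giving q_i = 118/5.
Price P = 290 - (3/2)·(472/5) = 742/5.
Drake's profit: (742/5 - 113)·(118/5) = 835.4400.

835.44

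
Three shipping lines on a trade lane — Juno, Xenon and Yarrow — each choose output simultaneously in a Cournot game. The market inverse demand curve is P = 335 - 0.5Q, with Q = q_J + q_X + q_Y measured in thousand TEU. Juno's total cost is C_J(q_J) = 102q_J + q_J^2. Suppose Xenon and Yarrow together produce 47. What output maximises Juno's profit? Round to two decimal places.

69.83

With rivals' combined output fixed at 47, Juno's profit is π_J = (335 - (1/2)·47 - (1/2)q_J)q_J - (102q_J + q_J²) = (623/2 - (1/2)q_J)q_J - (102q_J + q_J²).
∂π_J/∂q_J = 419/2 - 3q_J = 0, so q_J = 419/6.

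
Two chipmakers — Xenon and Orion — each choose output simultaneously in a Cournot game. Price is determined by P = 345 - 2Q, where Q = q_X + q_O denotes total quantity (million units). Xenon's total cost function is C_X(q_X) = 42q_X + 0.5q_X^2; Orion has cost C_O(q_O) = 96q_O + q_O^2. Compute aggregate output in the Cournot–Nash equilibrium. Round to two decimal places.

75.35

Xenon's profit: π_X = (345 - 2Q)q_X - (42q_X + (1/2)q_X²). Setting ∂π_X/∂q_X = 0: 303 - 5q_X - 2(q_O) = 0.
Orion's profit: π_O = (345 - 2Q)q_O - (96q_O + q_O²). Setting ∂π_O/∂q_O = 0: 249 - 6q_O - 2(q_X) = 0.
So q_X = (303 - 2q_O)/5 and q_O = (249 - 2q_X)/6.
Substituting one into the other gives q_X = 660/13 and q_O = 639/26.
Total output Q = 660/13 + 639/26 = 1959/26.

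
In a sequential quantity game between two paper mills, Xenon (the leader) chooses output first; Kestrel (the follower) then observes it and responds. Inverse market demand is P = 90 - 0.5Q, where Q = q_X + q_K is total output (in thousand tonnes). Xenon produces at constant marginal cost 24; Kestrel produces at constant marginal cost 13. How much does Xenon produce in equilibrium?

55

The follower Kestrel best-responds to any q_X: π_K = (90 - 0.5Q)q_K - 13q_K.
Setting the follower's marginal profit to zero, 77 - (1/2)q_X - q_K = 0, i.e. q_K = (77 - (1/2)q_X).
Xenon substitutes q_K(q_X) into its own profit: π_X = q_X(90 - (1/2)q_X - (77 - (1/2)q_X)/2) - 24q_X = (103/2 - (1/4)q_X)q_X - 24q_X.
Leader FOC: 55/2 - (1/2)q_X = 0, so q_X = 55.
Then q_K = (77 - (1/2)·55) = 99/2.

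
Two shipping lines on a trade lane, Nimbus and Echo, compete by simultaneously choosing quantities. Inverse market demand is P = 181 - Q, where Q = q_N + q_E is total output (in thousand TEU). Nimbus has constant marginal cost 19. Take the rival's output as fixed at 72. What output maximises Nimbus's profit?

With the rival's output fixed at 72, Nimbus's profit is π_N = (181 - 72 - q_N)q_N - (19q_N) = (109 - q_N)q_N - (19q_N).
∂π_N/∂q_N = 90 - 2q_N = 0, so q_N = 45.

45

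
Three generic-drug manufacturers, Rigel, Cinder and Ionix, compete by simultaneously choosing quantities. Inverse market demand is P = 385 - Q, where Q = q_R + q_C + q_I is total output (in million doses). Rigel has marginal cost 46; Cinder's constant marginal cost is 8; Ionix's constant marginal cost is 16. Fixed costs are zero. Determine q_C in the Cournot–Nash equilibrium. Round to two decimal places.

105.75

Rigel's profit: π_R = (385 - Q)q_R - (46q_R). Setting ∂π_R/∂q_R = 0: 339 - 2q_R - (q_C + q_I) = 0.
Cinder's first-order condition: 377 - 2q_C - (q_R + q_I) = 0.
Ionix's first-order condition: 369 - 2q_I - (q_R + q_C) = 0.
Summing all 3 equations gives 1085 − 4Q = 0, hence Q = 1085/4.
Back-substituting: q_R = (339 − 1085/4) = 271/4, q_C = (377 − 1085/4) = 423/4, q_I = (369 − 1085/4) = 391/4.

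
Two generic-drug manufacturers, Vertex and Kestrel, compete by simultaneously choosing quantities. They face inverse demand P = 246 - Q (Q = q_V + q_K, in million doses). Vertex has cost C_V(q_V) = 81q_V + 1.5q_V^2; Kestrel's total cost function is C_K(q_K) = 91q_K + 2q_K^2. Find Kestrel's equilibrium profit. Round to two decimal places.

1327.35

Vertex's profit: π_V = (246 - Q)q_V - (81q_V + (3/2)q_V²). Setting ∂π_V/∂q_V = 0: 165 - 5q_V - (q_K) = 0.
Kestrel's profit: π_K = (246 - Q)q_K - (91q_K + 2q_K²). Setting ∂π_K/∂q_K = 0: 155 - 6q_K - (q_V) = 0.
Rearranging gives the reaction functions q_V = (165 - q_K)/5 and q_K = (155 - q_V)/6.
Substituting one into the other gives q_V = 835/29 and q_K = 610/29.
Price P = 246 - 1445/29 = 196.1724.
Kestrel's profit: 196.1724·(610/29) - 91·(610/29) - 2(610/29)² = 1327.3484.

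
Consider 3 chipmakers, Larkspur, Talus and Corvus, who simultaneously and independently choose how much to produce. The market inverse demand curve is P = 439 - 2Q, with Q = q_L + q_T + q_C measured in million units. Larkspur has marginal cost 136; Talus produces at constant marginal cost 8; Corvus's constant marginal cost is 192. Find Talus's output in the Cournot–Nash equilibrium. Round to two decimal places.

92.88

Larkspur's profit: π_L = (439 - 2Q)q_L - (136q_L). Setting ∂π_L/∂q_L = 0: 303 - 4q_L - 2(q_T + q_C) = 0.
Talus's first-order condition: 431 - 4q_T - 2(q_L + q_C) = 0.
Corvus's first-order condition: 247 - 4q_C - 2(q_L + q_T) = 0.
Adding the 3 first-order conditions: 981 − 8Q = 0, so Q = 981/8.
Back-substituting: q_L = (303 − 981/4)/2 = 231/8, q_T = (431 − 981/4)/2 = 743/8, q_C = (247 − 981/4)/2 = 7/8.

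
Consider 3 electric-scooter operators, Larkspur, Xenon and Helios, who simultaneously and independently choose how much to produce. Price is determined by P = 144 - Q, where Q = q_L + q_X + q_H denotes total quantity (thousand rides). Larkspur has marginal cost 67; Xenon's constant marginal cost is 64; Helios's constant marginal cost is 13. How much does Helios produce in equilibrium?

59

Larkspur's profit: π_L = (144 - Q)q_L - (67q_L). Setting ∂π_L/∂q_L = 0: 77 - 2q_L - (q_X + q_H) = 0.
Xenon's profit: π_X = (144 - Q)q_X - (64q_X). Setting ∂π_X/∂q_X = 0: 80 - 2q_X - (q_L + q_H) = 0.
Helios's first-order condition: 131 - 2q_H - (q_L + q_X) = 0.
Adding the 3 conditions: 288 − 2Q − 2Q = 0, i.e. Q = 72.
Back-substituting: q_L = (77 − 72) = 5, q_X = (80 − 72) = 8, q_H = (131 − 72) = 59.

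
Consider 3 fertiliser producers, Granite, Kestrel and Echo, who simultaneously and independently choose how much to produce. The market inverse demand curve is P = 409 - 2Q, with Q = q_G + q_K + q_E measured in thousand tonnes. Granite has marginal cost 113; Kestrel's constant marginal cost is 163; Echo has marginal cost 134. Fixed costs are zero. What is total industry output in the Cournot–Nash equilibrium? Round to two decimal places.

102.13

Granite's profit: π_G = (409 - 2Q)q_G - (113q_G). Setting ∂π_G/∂q_G = 0: 296 - 4q_G - 2(q_K + q_E) = 0.
Kestrel's profit: π_K = (409 - 2Q)q_K - (163q_K). Setting ∂π_K/∂q_K = 0: 246 - 4q_K - 2(q_G + q_E) = 0.
Echo's profit: π_E = (409 - 2Q)q_E - (134q_E). Setting ∂π_E/∂q_E = 0: 275 - 4q_E - 2(q_G + q_K) = 0.
Adding the 3 first-order conditions: 817 − 8Q = 0, so Q = 817/8.
Back-substituting: q_G = (296 − 817/4)/2 = 367/8, q_K = (246 − 817/4)/2 = 167/8, q_E = (275 − 817/4)/2 = 283/8.
Total output Q = 367/8 + 167/8 + 283/8 = 817/8.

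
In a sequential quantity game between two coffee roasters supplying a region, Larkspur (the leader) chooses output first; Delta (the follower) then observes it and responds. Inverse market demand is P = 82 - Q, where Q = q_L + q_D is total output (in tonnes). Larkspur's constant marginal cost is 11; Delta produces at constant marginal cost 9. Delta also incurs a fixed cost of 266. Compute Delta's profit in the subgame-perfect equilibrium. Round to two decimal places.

104.56

Solve by backward induction. Given q_L, the follower Delta maximises π_D = (82 - q_L - q_D)q_D - 9q_D.
Follower FOC: 73 - q_L - 2q_D = 0, so q_D(q_L) = (73 - q_L)/2.
Larkspur substitutes q_D(q_L) into its own profit: π_L = q_L(82 - q_L - (73 - q_L)/2) - 11q_L = (91/2 - (1/2)q_L)q_L - 11q_L.
Leader FOC: 69/2 - q_L = 0, so q_L = 69/2.
Then q_D = (73 - 69/2)/2 = 77/4.
Price P = 82 - 215/4 = 113/4.
Delta's profit: (113/4 - 9)·(77/4) - 266 = 1673/16.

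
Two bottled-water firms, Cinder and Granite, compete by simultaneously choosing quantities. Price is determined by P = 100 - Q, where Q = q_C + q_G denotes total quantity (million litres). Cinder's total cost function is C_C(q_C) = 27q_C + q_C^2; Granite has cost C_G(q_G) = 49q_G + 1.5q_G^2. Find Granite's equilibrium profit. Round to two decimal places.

Cinder's profit: π_C = (100 - Q)q_C - (27q_C + q_C²). Setting ∂π_C/∂q_C = 0: 73 - 4q_C - (q_G) = 0.
Granite's first-order condition: 51 - 5q_G - (q_C) = 0.
Rearranging gives the reaction functions q_C = (73 - q_G)/4 and q_G = (51 - q_C)/5.
Substituting one into the other gives q_C = 314/19 and q_G = 131/19.
Price P = 100 - 445/19 = 1455/19.
Granite's profit: (1455/19)·(131/19) - 49·(131/19) - (3/2)(131/19)² = 118.8435.

118.84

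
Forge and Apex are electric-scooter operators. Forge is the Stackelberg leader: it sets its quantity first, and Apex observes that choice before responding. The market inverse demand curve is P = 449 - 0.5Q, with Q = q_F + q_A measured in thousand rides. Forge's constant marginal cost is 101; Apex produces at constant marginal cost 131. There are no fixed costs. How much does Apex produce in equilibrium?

129

Solve by backward induction. Given q_F, the follower Apex maximises π_A = (449 - (1/2)q_F - (1/2)q_A)q_A - 131q_A.
Follower FOC: 318 - (1/2)q_F - q_A = 0, so q_A(q_F) = (318 - (1/2)q_F).
Forge substitutes q_A(q_F) into its own profit: π_F = q_F(449 - (1/2)q_F - (318 - (1/2)q_F)/2) - 101q_F = (290 - (1/4)q_F)q_F - 101q_F.
The leader's first-order condition 189 - (1/2)q_F = 0 yields q_F = 378.
Then q_A = (318 - (1/2)·378) = 129.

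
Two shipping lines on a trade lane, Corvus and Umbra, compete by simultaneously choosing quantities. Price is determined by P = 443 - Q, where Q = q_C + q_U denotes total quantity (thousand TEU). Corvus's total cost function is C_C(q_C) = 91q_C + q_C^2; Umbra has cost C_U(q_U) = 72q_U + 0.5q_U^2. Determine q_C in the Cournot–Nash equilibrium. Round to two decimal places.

Corvus's profit: π_C = (443 - Q)q_C - (91q_C + q_C²). Setting ∂π_C/∂q_C = 0: 352 - 4q_C - (q_U) = 0.
Umbra's profit: π_U = (443 - Q)q_U - (72q_U + (1/2)q_U²). Setting ∂π_U/∂q_U = 0: 371 - 3q_U - (q_C) = 0.
Rearranging gives the reaction functions q_C = (352 - q_U)/4 and q_U = (371 - q_C)/3.
Substituting one into the other gives q_C = 685/11 and q_U = 1132/11.

62.27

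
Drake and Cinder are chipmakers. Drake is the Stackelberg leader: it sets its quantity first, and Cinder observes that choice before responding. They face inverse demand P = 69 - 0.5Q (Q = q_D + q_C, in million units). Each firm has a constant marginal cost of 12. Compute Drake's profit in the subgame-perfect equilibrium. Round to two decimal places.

812.25

The follower Cinder best-responds to any q_D: π_C = (69 - 0.5Q)q_C - 12q_C.
Follower FOC: 57 - (1/2)q_D - q_C = 0, so q_C(q_D) = (57 - (1/2)q_D).
Drake substitutes q_C(q_D) into its own profit: π_D = q_D(69 - (1/2)q_D - (57 - (1/2)q_D)/2) - 12q_D = (81/2 - (1/4)q_D)q_D - 12q_D.
Leader FOC: 57/2 - (1/2)q_D = 0, so q_D = 57.
Then q_C = (57 - (1/2)·57) = 57/2.
Price P = 69 - (1/2)·(171/2) = 105/4.
Drake's profit: (105/4 - 12)·57 = 812.2500.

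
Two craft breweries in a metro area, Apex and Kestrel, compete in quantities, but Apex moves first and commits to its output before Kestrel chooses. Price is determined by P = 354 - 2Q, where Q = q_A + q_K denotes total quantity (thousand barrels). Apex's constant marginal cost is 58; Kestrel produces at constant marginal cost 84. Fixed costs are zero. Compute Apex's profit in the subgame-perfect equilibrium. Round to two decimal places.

Solve by backward induction. Given q_A, the follower Kestrel maximises π_K = (354 - 2q_A - 2q_K)q_K - 84q_K.
Setting the follower's marginal profit to zero, 270 - 2q_A - 4q_K = 0, i.e. q_K = (270 - 2q_A)/4.
The leader anticipates this reaction. Substituting into P = 354 - 2Q gives P = 219 - q_A, so π_A = (219 - q_A)q_A - 58q_A.
The leader's first-order condition 161 - 2q_A = 0 yields q_A = 161/2.
Then q_K = (270 - 2·(161/2))/4 = 109/4.
Price P = 354 - 2·(431/4) = 277/2.
Apex's profit: (277/2 - 58)·(161/2) = 6480.2500.

6480.25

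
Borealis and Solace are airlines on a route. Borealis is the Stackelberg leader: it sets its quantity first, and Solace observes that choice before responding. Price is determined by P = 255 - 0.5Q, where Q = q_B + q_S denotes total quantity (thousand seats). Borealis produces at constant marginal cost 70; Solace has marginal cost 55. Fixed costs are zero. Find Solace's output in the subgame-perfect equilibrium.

115

Solve by backward induction. Given q_B, the follower Solace maximises π_S = (255 - (1/2)q_B - (1/2)q_S)q_S - 55q_S.
∂π_S/∂q_S = 200 - (1/2)q_B - q_S = 0 gives the reaction function q_S = (200 - (1/2)q_B).
Borealis substitutes q_S(q_B) into its own profit: π_B = q_B(255 - (1/2)q_B - (200 - (1/2)q_B)/2) - 70q_B = (155 - (1/4)q_B)q_B - 70q_B.
Maximising: ∂π_B/∂q_B = 85 - (1/2)q_B = 0, giving q_B = 170.
Then q_S = (200 - (1/2)·170) = 115.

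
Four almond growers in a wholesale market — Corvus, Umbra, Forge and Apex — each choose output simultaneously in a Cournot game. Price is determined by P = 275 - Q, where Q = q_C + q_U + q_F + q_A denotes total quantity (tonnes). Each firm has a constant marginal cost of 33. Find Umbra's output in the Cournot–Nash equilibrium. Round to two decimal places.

Each firm earns π_i = (275 - Q)q_i - 33q_i.
Setting ∂π_i/∂q_i = 0 with rivals' quantities fixed: 242 - 2q_i - Σ_{j≠i} q_j = 0.
With identical firms every q_j equals q_i, so Σ_{j≠i} q_j = 3q_i and 242 = 5q_i, giving q_i = 242/5.

48.40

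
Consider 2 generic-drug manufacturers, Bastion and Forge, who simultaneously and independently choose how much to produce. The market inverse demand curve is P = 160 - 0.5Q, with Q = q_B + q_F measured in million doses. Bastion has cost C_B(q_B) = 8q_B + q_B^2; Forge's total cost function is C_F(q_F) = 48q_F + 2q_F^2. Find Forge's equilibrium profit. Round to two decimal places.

776.79

Bastion's profit: π_B = (160 - 0.5Q)q_B - (8q_B + q_B²). Setting ∂π_B/∂q_B = 0: 152 - 3q_B - (1/2)(q_F) = 0.
Forge's profit: π_F = (160 - 0.5Q)q_F - (48q_F + 2q_F²). Setting ∂π_F/∂q_F = 0: 112 - 5q_F - (1/2)(q_B) = 0.
Best responses: q_B = (152 - (1/2)q_F)/3, q_F = (112 - (1/2)q_B)/5.
Solving the pair: q_B = 47.7288, q_F = 1040/59.
Price P = 160 - (1/2)·65.3559 = 127.3220.
Forge's profit: 127.3220·(1040/59) - 48·(1040/59) - 2(1040/59)² = 776.7883.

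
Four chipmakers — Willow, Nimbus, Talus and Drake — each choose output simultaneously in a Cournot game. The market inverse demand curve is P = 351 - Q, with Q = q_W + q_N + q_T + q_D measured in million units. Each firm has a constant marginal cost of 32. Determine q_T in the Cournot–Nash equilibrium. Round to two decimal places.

63.80

Each firm earns π_i = (351 - Q)q_i - 32q_i.
First-order condition (treating rivals' output as given): 319 - 2q_i - Σ_{j≠i} q_j = 0.
With identical firms every q_j equals q_i, so Σ_{j≠i} q_j = 3q_i and 319 = 5q_i, giving q_i = 319/5.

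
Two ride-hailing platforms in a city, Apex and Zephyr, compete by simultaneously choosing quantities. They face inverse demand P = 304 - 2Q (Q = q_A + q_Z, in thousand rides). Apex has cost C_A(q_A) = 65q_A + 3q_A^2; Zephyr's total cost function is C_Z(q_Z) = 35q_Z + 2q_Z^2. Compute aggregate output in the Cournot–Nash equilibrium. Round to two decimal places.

Apex's profit: π_A = (304 - 2Q)q_A - (65q_A + 3q_A²). Setting ∂π_A/∂q_A = 0: 239 - 10q_A - 2(q_Z) = 0.
Zephyr's first-order condition: 269 - 8q_Z - 2(q_A) = 0.
So q_A = (239 - 2q_Z)/10 and q_Z = (269 - 2q_A)/8.
Substituting one into the other gives q_A = 687/38 and q_Z = 553/19.
Total output Q = 687/38 + 553/19 = 1793/38.

47.18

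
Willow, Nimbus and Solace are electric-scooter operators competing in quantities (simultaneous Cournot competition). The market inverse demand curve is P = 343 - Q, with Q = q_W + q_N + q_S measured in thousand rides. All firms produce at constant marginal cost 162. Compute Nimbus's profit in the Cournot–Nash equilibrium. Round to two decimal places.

2047.56

A representative firm's profit is π_i = q_i(343 - Q) - 162q_i.
Setting ∂π_i/∂q_i = 0 with rivals' quantities fixed: 181 - 2q_i - Σ_{j≠i} q_j = 0.
With identical firms every q_j equals q_i, so Σ_{j≠i} q_j = 2q_i and 181 = 4q_i, giving q_i = 181/4.
Price P = 343 - 543/4 = 829/4.
Nimbus's profit: (829/4 - 162)·(181/4) = 2047.5625.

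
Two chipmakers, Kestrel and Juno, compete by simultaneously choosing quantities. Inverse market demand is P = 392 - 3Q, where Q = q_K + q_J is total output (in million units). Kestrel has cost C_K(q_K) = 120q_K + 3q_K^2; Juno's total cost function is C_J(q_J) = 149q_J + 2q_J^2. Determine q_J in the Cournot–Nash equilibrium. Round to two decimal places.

Kestrel's profit: π_K = (392 - 3Q)q_K - (120q_K + 3q_K²). Setting ∂π_K/∂q_K = 0: 272 - 12q_K - 3(q_J) = 0.
Juno's profit: π_J = (392 - 3Q)q_J - (149q_J + 2q_J²). Setting ∂π_J/∂q_J = 0: 243 - 10q_J - 3(q_K) = 0.
So q_K = (272 - 3q_J)/12 and q_J = (243 - 3q_K)/10.
Solving the pair: q_K = 1991/111, q_J = 700/37.

18.92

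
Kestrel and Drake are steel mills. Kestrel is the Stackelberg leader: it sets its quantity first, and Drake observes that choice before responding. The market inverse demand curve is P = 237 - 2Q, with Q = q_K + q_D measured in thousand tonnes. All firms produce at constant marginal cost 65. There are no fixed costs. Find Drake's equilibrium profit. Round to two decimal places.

Solve by backward induction. Given q_K, the follower Drake maximises π_D = (237 - 2q_K - 2q_D)q_D - 65q_D.
∂π_D/∂q_D = 172 - 2q_K - 4q_D = 0 gives the reaction function q_D = (172 - 2q_K)/4.
The leader anticipates this reaction. Substituting into P = 237 - 2Q gives P = 151 - q_K, so π_K = (151 - q_K)q_K - 65q_K.
Maximising: ∂π_K/∂q_K = 86 - 2q_K = 0, giving q_K = 43.
Then q_D = (172 - 2·43)/4 = 43/2.
Price P = 237 - 2·(129/2) = 108.
Drake's profit: (108 - 65)·(43/2) = 1849/2.

924.50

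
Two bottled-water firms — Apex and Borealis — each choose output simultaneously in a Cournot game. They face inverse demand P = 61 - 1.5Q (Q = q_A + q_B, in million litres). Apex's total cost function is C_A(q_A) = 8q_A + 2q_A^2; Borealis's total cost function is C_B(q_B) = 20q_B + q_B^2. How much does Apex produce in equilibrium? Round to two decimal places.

6.21

Apex's profit: π_A = (61 - 1.5Q)q_A - (8q_A + 2q_A²). Setting ∂π_A/∂q_A = 0: 53 - 7q_A - (3/2)(q_B) = 0.
Borealis's profit: π_B = (61 - 1.5Q)q_B - (20q_B + q_B²). Setting ∂π_B/∂q_B = 0: 41 - 5q_B - (3/2)(q_A) = 0.
Rearranging gives the reaction functions q_A = (53 - (3/2)q_B)/7 and q_B = (41 - (3/2)q_A)/5.
Substituting one into the other gives q_A = 814/131 and q_B = 830/131.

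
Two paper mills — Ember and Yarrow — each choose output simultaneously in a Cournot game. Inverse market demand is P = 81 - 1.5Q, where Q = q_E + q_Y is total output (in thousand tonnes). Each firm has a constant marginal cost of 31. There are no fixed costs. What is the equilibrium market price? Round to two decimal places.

47.67

Each firm earns π_i = (81 - 1.5Q)q_i - 31q_i.
First-order condition (treating rivals' output as given): 50 - 3q_i - (3/2)q_j = 0.
With identical firms every q_j equals q_i, so q_j = q_i and 50 = (9/2)q_i, giving q_i = 100/9.
Total output Q = 200/9, so price P = 81 - (3/2)·(200/9) = 143/3.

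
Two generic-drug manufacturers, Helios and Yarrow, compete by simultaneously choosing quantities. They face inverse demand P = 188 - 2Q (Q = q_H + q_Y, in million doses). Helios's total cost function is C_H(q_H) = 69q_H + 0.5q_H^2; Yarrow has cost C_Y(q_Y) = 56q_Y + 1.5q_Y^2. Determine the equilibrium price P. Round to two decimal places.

124.06

Helios's profit: π_H = (188 - 2Q)q_H - (69q_H + (1/2)q_H²). Setting ∂π_H/∂q_H = 0: 119 - 5q_H - 2(q_Y) = 0.
Yarrow's profit: π_Y = (188 - 2Q)q_Y - (56q_Y + (3/2)q_Y²). Setting ∂π_Y/∂q_Y = 0: 132 - 7q_Y - 2(q_H) = 0.
So q_H = (119 - 2q_Y)/5 and q_Y = (132 - 2q_H)/7.
Substituting one into the other gives q_H = 569/31 and q_Y = 422/31.
Total output Q = 991/31, so price P = 188 - 2·(991/31) = 124.0645.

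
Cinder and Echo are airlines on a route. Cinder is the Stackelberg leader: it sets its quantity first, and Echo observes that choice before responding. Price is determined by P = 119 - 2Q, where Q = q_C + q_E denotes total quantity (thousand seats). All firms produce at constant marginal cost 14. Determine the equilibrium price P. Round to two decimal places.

The follower Echo best-responds to any q_C: π_E = (119 - 2Q)q_E - 14q_E.
Setting the follower's marginal profit to zero, 105 - 2q_C - 4q_E = 0, i.e. q_E = (105 - 2q_C)/4.
Cinder substitutes q_E(q_C) into its own profit: π_C = q_C(119 - 2q_C - (105 - 2q_C)/2) - 14q_C = (133/2 - q_C)q_C - 14q_C.
Maximising: ∂π_C/∂q_C = 105/2 - 2q_C = 0, giving q_C = 105/4.
Then q_E = (105 - 2·(105/4))/4 = 105/8.
Total output Q = 315/8, so price P = 119 - 2·(315/8) = 161/4.

40.25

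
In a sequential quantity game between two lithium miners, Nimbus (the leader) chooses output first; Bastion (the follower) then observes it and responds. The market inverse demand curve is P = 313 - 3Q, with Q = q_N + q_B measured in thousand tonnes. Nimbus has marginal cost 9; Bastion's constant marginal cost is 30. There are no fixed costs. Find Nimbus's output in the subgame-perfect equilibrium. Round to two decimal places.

The follower Bastion best-responds to any q_N: π_B = (313 - 3Q)q_B - 30q_B.
∂π_B/∂q_B = 283 - 3q_N - 6q_B = 0 gives the reaction function q_B = (283 - 3q_N)/6.
The leader anticipates this reaction. Substituting into P = 313 - 3Q gives P = 343/2 - (3/2)q_N, so π_N = (343/2 - (3/2)q_N)q_N - 9q_N.
The leader's first-order condition 325/2 - 3q_N = 0 yields q_N = 325/6.
Then q_B = (283 - 3·(325/6))/6 = 241/12.

54.17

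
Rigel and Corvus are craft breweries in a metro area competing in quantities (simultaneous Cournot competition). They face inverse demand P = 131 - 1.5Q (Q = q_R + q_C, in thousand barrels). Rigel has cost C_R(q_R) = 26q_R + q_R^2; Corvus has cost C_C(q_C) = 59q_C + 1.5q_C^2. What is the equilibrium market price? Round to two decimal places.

Rigel's profit: π_R = (131 - 1.5Q)q_R - (26q_R + q_R²). Setting ∂π_R/∂q_R = 0: 105 - 5q_R - (3/2)(q_C) = 0.
Corvus's profit: π_C = (131 - 1.5Q)q_C - (59q_C + (3/2)q_C²). Setting ∂π_C/∂q_C = 0: 72 - 6q_C - (3/2)(q_R) = 0.
Best responses: q_R = (105 - (3/2)q_C)/5, q_C = (72 - (3/2)q_R)/6.
Solving the pair: q_R = 696/37, q_C = 270/37.
Total output Q = 966/37, so price P = 131 - (3/2)·(966/37) = 91.8378.

91.84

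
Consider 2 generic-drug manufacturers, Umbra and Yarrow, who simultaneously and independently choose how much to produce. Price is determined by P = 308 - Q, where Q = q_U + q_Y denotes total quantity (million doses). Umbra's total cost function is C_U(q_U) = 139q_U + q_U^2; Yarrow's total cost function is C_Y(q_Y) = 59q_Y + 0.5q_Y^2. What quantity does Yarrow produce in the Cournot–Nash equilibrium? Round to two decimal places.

Umbra's profit: π_U = (308 - Q)q_U - (139q_U + q_U²). Setting ∂π_U/∂q_U = 0: 169 - 4q_U - (q_Y) = 0.
Yarrow's first-order condition: 249 - 3q_Y - (q_U) = 0.
Best responses: q_U = (169 - q_Y)/4, q_Y = (249 - q_U)/3.
Substituting one into the other gives q_U = 258/11 and q_Y = 827/11.

75.18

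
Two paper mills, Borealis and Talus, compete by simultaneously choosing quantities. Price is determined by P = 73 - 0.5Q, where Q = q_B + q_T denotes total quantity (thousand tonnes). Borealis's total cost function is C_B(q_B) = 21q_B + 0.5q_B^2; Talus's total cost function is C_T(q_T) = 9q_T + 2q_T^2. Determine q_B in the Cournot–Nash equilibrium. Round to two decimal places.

Borealis's profit: π_B = (73 - 0.5Q)q_B - (21q_B + (1/2)q_B²). Setting ∂π_B/∂q_B = 0: 52 - 2q_B - (1/2)(q_T) = 0.
Talus's first-order condition: 64 - 5q_T - (1/2)(q_B) = 0.
Rearranging gives the reaction functions q_B = (52 - (1/2)q_T)/2 and q_T = (64 - (1/2)q_B)/5.
Substituting one into the other gives q_B = 304/13 and q_T = 136/13.

23.38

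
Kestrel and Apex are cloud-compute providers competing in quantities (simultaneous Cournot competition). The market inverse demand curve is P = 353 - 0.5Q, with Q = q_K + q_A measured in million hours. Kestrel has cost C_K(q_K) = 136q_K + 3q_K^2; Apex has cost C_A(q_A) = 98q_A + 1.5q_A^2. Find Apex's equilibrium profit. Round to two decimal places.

Kestrel's profit: π_K = (353 - 0.5Q)q_K - (136q_K + 3q_K²). Setting ∂π_K/∂q_K = 0: 217 - 7q_K - (1/2)(q_A) = 0.
Apex's profit: π_A = (353 - 0.5Q)q_A - (98q_A + (3/2)q_A²). Setting ∂π_A/∂q_A = 0: 255 - 4q_A - (1/2)(q_K) = 0.
Rearranging gives the reaction functions q_K = (217 - (1/2)q_A)/7 and q_A = (255 - (1/2)q_K)/4.
Solving the pair: q_K = 26.6847, q_A = 60.4144.
Price P = 353 - (1/2)·87.0991 = 309.4505.
Apex's profit: 309.4505·60.4144 - 98·60.4144 - (3/2)·60.4144² = 7299.8029.

7299.80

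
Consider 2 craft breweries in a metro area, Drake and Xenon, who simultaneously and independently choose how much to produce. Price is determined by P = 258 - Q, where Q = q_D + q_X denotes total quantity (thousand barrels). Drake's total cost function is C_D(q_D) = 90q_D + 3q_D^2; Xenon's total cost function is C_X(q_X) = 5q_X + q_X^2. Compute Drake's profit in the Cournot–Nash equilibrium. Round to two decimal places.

730.74

Drake's profit: π_D = (258 - Q)q_D - (90q_D + 3q_D²). Setting ∂π_D/∂q_D = 0: 168 - 8q_D - (q_X) = 0.
Xenon's profit: π_X = (258 - Q)q_X - (5q_X + q_X²). Setting ∂π_X/∂q_X = 0: 253 - 4q_X - (q_D) = 0.
Rearranging gives the reaction functions q_D = (168 - q_X)/8 and q_X = (253 - q_D)/4.
Substituting one into the other gives q_D = 419/31 and q_X = 1856/31.
Price P = 258 - 73.3871 = 184.6129.
Drake's profit: 184.6129·(419/31) - 90·(419/31) - 3(419/31)² = 730.7430.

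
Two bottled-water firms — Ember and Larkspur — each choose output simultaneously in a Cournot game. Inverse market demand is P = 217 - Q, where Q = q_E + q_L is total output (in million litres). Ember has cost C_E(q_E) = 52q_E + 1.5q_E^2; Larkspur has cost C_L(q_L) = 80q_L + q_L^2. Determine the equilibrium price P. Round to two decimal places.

162.11

Ember's profit: π_E = (217 - Q)q_E - (52q_E + (3/2)q_E²). Setting ∂π_E/∂q_E = 0: 165 - 5q_E - (q_L) = 0.
Larkspur's first-order condition: 137 - 4q_L - (q_E) = 0.
Rearranging gives the reaction functions q_E = (165 - q_L)/5 and q_L = (137 - q_E)/4.
Solving the pair: q_E = 523/19, q_L = 520/19.
Total output Q = 1043/19, so price P = 217 - 1043/19 = 162.1053.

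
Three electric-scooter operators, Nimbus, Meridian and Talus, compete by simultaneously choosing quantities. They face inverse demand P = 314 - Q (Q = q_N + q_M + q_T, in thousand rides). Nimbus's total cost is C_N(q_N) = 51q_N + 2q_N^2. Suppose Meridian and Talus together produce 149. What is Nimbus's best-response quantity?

19

With rivals' combined output fixed at 149, Nimbus's profit is π_N = (314 - 149 - q_N)q_N - (51q_N + 2q_N²) = (165 - q_N)q_N - (51q_N + 2q_N²).
∂π_N/∂q_N = 114 - 6q_N = 0, so q_N = 19.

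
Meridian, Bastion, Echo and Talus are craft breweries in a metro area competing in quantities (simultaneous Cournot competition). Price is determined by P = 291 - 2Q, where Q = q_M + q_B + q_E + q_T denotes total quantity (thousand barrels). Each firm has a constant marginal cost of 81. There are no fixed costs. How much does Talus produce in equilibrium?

Each firm earns π_i = (291 - 2Q)q_i - 81q_i.
Setting ∂π_i/∂q_i = 0 with rivals' quantities fixed: 210 - 4q_i - 2·Σ_{j≠i} q_j = 0.
By symmetry each firm produces the same amount; substituting Σ_{j≠i} q_j = 3q_i yields q_i = 210/10 = 21.

21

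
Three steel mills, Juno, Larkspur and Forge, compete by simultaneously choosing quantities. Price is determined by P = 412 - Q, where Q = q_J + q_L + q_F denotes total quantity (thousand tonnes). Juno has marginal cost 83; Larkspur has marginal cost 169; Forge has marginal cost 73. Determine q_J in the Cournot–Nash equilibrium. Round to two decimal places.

Juno's profit: π_J = (412 - Q)q_J - (83q_J). Setting ∂π_J/∂q_J = 0: 329 - 2q_J - (q_L + q_F) = 0.
Larkspur's first-order condition: 243 - 2q_L - (q_J + q_F) = 0.
Forge's first-order condition: 339 - 2q_F - (q_J + q_L) = 0.
Adding the 3 conditions: 911 − 2Q − 2Q = 0, i.e. Q = 911/4.
Back-substituting: q_J = (329 − 911/4) = 405/4, q_L = (243 − 911/4) = 61/4, q_F = (339 − 911/4) = 445/4.

101.25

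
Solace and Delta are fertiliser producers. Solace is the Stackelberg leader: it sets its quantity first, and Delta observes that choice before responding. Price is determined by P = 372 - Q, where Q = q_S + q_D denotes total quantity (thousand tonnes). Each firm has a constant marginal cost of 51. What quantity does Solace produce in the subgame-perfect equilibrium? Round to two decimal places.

Solve by backward induction. Given q_S, the follower Delta maximises π_D = (372 - q_S - q_D)q_D - 51q_D.
Setting the follower's marginal profit to zero, 321 - q_S - 2q_D = 0, i.e. q_D = (321 - q_S)/2.
The leader anticipates this reaction. Substituting into P = 372 - Q gives P = 423/2 - (1/2)q_S, so π_S = (423/2 - (1/2)q_S)q_S - 51q_S.
Leader FOC: 321/2 - q_S = 0, so q_S = 321/2.
Then q_D = (321 - 321/2)/2 = 321/4.

160.50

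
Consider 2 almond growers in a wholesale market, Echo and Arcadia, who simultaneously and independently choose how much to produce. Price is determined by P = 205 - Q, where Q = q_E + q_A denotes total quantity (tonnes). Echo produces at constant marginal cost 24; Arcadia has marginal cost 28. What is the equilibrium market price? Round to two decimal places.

Echo's profit: π_E = (205 - Q)q_E - (24q_E). Setting ∂π_E/∂q_E = 0: 181 - 2q_E - (q_A) = 0.
Arcadia's first-order condition: 177 - 2q_A - (q_E) = 0.
Best responses: q_E = (181 - q_A)/2, q_A = (177 - q_E)/2.
Substituting one into the other gives q_E = 185/3 and q_A = 173/3.
Total output Q = 358/3, so price P = 205 - 358/3 = 257/3.

85.67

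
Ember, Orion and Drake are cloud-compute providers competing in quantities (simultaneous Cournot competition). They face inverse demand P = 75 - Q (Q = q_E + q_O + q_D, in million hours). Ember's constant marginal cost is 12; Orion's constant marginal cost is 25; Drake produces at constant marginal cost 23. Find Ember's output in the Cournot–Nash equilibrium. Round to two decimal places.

21.75

Ember's profit: π_E = (75 - Q)q_E - (12q_E). Setting ∂π_E/∂q_E = 0: 63 - 2q_E - (q_O + q_D) = 0.
Orion's profit: π_O = (75 - Q)q_O - (25q_O). Setting ∂π_O/∂q_O = 0: 50 - 2q_O - (q_E + q_D) = 0.
Drake's first-order condition: 52 - 2q_D - (q_E + q_O) = 0.
Adding the 3 conditions: 165 − 2Q − 2Q = 0, i.e. Q = 165/4.
Back-substituting: q_E = (63 − 165/4) = 87/4, q_O = (50 − 165/4) = 35/4, q_D = (52 − 165/4) = 43/4.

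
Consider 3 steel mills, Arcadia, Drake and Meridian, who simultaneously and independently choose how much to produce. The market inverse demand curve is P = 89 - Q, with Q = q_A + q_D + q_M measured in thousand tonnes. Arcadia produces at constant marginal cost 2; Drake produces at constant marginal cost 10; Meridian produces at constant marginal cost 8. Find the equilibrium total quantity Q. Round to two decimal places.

Arcadia's profit: π_A = (89 - Q)q_A - (2q_A). Setting ∂π_A/∂q_A = 0: 87 - 2q_A - (q_D + q_M) = 0.
Drake's profit: π_D = (89 - Q)q_D - (10q_D). Setting ∂π_D/∂q_D = 0: 79 - 2q_D - (q_A + q_M) = 0.
Meridian's first-order condition: 81 - 2q_M - (q_A + q_D) = 0.
Adding the 3 first-order conditions: 247 − 4Q = 0, so Q = 247/4.
Back-substituting: q_A = (87 − 247/4) = 101/4, q_D = (79 − 247/4) = 69/4, q_M = (81 − 247/4) = 77/4.
Total output Q = 101/4 + 69/4 + 77/4 = 247/4.

61.75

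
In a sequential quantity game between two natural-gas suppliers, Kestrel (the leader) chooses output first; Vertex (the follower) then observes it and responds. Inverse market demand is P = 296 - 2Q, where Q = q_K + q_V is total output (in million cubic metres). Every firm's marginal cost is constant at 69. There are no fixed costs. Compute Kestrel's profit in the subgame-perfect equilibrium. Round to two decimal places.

The follower Vertex best-responds to any q_K: π_V = (296 - 2Q)q_V - 69q_V.
Follower FOC: 227 - 2q_K - 4q_V = 0, so q_V(q_K) = (227 - 2q_K)/4.
The leader anticipates this reaction. Substituting into P = 296 - 2Q gives P = 365/2 - q_K, so π_K = (365/2 - q_K)q_K - 69q_K.
Maximising: ∂π_K/∂q_K = 227/2 - 2q_K = 0, giving q_K = 227/4.
Then q_V = (227 - 2·(227/4))/4 = 227/8.
Price P = 296 - 2·(681/8) = 503/4.
Kestrel's profit: (503/4 - 69)·(227/4) = 3220.5625.

3220.56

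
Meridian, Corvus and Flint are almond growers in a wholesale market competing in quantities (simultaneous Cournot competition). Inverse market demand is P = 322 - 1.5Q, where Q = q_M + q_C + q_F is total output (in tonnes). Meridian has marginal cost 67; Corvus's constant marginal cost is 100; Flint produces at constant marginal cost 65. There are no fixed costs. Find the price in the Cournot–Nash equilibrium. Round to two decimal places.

Meridian's profit: π_M = (322 - 1.5Q)q_M - (67q_M). Setting ∂π_M/∂q_M = 0: 255 - 3q_M - (3/2)(q_C + q_F) = 0.
Corvus's first-order condition: 222 - 3q_C - (3/2)(q_M + q_F) = 0.
Flint's profit: π_F = (322 - 1.5Q)q_F - (65q_F). Setting ∂π_F/∂q_F = 0: 257 - 3q_F - (3/2)(q_M + q_C) = 0.
Adding the 3 conditions: 734 − 3Q − 3Q = 0, i.e. Q = 367/3.
Back-substituting: q_M = (255 − 367/2)/(3/2) = 143/3, q_C = (222 − 367/2)/(3/2) = 77/3, q_F = (257 − 367/2)/(3/2) = 49.
Total output Q = 367/3, so price P = 322 - (3/2)·(367/3) = 277/2.

138.50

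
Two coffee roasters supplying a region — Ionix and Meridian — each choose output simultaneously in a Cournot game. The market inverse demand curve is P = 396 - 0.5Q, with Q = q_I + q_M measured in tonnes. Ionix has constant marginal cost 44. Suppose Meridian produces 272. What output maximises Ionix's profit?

216

With the rival's output fixed at 272, Ionix's profit is π_I = (396 - (1/2)·272 - (1/2)q_I)q_I - (44q_I) = (260 - (1/2)q_I)q_I - (44q_I).
∂π_I/∂q_I = 216 - q_I = 0, so q_I = 216.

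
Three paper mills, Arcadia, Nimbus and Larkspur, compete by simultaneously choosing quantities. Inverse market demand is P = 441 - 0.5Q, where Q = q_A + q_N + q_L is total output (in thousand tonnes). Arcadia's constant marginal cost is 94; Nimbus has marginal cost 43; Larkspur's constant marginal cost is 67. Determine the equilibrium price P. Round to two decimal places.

161.25

Arcadia's profit: π_A = (441 - 0.5Q)q_A - (94q_A). Setting ∂π_A/∂q_A = 0: 347 - q_A - (1/2)(q_N + q_L) = 0.
Nimbus's profit: π_N = (441 - 0.5Q)q_N - (43q_N). Setting ∂π_N/∂q_N = 0: 398 - q_N - (1/2)(q_A + q_L) = 0.
Larkspur's first-order condition: 374 - q_L - (1/2)(q_A + q_N) = 0.
Adding the 3 first-order conditions: 1119 − 2Q = 0, so Q = 1119/2.
Back-substituting: q_A = (347 − 1119/4)/(1/2) = 269/2, q_N = (398 − 1119/4)/(1/2) = 473/2, q_L = (374 − 1119/4)/(1/2) = 377/2.
Total output Q = 1119/2, so price P = 441 - (1/2)·(1119/2) = 645/4.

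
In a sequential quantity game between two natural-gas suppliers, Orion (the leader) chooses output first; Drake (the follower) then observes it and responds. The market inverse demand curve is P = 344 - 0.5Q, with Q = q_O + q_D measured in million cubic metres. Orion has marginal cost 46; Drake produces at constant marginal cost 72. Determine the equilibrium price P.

Solve by backward induction. Given q_O, the follower Drake maximises π_D = (344 - (1/2)q_O - (1/2)q_D)q_D - 72q_D.
Setting the follower's marginal profit to zero, 272 - (1/2)q_O - q_D = 0, i.e. q_D = (272 - (1/2)q_O).
The leader anticipates this reaction. Substituting into P = 344 - 0.5Q gives P = 208 - (1/4)q_O, so π_O = (208 - (1/4)q_O)q_O - 46q_O.
Leader FOC: 162 - (1/2)q_O = 0, so q_O = 324.
Then q_D = (272 - (1/2)·324) = 110.
Total output Q = 434, so price P = 344 - (1/2)·434 = 127.

127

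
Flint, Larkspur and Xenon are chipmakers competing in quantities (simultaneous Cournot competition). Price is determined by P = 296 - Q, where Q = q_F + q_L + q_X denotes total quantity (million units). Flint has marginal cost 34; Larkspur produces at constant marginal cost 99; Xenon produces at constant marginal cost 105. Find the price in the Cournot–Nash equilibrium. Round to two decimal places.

Flint's profit: π_F = (296 - Q)q_F - (34q_F). Setting ∂π_F/∂q_F = 0: 262 - 2q_F - (q_L + q_X) = 0.
Larkspur's profit: π_L = (296 - Q)q_L - (99q_L). Setting ∂π_L/∂q_L = 0: 197 - 2q_L - (q_F + q_X) = 0.
Xenon's first-order condition: 191 - 2q_X - (q_F + q_L) = 0.
Adding the 3 conditions: 650 − 2Q − 2Q = 0, i.e. Q = 325/2.
Back-substituting: q_F = (262 − 325/2) = 199/2, q_L = (197 − 325/2) = 69/2, q_X = (191 − 325/2) = 57/2.
Total output Q = 325/2, so price P = 296 - 325/2 = 267/2.

133.50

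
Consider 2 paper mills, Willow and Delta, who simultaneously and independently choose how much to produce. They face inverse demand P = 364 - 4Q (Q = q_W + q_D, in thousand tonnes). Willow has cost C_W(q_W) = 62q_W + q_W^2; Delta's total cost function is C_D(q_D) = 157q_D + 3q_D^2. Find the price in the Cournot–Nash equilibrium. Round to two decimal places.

226.52

Willow's profit: π_W = (364 - 4Q)q_W - (62q_W + q_W²). Setting ∂π_W/∂q_W = 0: 302 - 10q_W - 4(q_D) = 0.
Delta's first-order condition: 207 - 14q_D - 4(q_W) = 0.
Rearranging gives the reaction functions q_W = (302 - 4q_D)/10 and q_D = (207 - 4q_W)/14.
Solving the pair: q_W = 850/31, q_D = 431/62.
Total output Q = 34.3710, so price P = 364 - 4·34.3710 = 226.5161.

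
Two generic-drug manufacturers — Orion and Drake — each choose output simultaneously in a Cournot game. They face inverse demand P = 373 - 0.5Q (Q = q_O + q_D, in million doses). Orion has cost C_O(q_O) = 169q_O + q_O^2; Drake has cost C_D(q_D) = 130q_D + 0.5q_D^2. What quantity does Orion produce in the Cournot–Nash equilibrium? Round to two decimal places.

Orion's profit: π_O = (373 - 0.5Q)q_O - (169q_O + q_O²). Setting ∂π_O/∂q_O = 0: 204 - 3q_O - (1/2)(q_D) = 0.
Drake's first-order condition: 243 - 2q_D - (1/2)(q_O) = 0.
So q_O = (204 - (1/2)q_D)/3 and q_D = (243 - (1/2)q_O)/2.
Solving the pair: q_O = 1146/23, q_D = 109.0435.

49.83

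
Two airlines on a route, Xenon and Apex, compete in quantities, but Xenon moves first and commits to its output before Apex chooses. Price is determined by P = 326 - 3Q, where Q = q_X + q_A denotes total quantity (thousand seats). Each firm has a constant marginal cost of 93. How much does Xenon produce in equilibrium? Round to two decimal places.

The follower Apex best-responds to any q_X: π_A = (326 - 3Q)q_A - 93q_A.
Follower FOC: 233 - 3q_X - 6q_A = 0, so q_A(q_X) = (233 - 3q_X)/6.
Xenon substitutes q_A(q_X) into its own profit: π_X = q_X(326 - 3q_X - (233 - 3q_X)/2) - 93q_X = (419/2 - (3/2)q_X)q_X - 93q_X.
Maximising: ∂π_X/∂q_X = 233/2 - 3q_X = 0, giving q_X = 233/6.
Then q_A = (233 - 3·(233/6))/6 = 233/12.

38.83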